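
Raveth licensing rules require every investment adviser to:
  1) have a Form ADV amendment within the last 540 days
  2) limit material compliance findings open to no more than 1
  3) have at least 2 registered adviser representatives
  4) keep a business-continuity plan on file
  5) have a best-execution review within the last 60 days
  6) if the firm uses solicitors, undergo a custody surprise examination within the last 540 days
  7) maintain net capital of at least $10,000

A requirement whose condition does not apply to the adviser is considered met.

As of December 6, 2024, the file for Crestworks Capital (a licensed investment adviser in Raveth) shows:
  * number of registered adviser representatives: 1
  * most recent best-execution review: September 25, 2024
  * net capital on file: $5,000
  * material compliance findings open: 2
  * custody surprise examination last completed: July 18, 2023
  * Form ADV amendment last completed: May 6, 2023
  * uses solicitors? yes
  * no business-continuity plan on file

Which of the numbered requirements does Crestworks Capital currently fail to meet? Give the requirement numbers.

1. Form ADV amendment 580 days ago vs limit 540 → not met
2. material compliance findings open 2 > 1 → not met
3. registered adviser representatives 1 < 2 → not met
4. business-continuity plan absent → not met
5. best-execution review 72 days ago vs limit 60 → not met
6. condition 'uses solicitors' holds; custody surprise examination 507 days ago vs limit 540 → met
7. net capital $5,000 < $10,000 → not met
Not met: 1, 2, 3, 4, 5, 7

1, 2, 3, 4, 5, 7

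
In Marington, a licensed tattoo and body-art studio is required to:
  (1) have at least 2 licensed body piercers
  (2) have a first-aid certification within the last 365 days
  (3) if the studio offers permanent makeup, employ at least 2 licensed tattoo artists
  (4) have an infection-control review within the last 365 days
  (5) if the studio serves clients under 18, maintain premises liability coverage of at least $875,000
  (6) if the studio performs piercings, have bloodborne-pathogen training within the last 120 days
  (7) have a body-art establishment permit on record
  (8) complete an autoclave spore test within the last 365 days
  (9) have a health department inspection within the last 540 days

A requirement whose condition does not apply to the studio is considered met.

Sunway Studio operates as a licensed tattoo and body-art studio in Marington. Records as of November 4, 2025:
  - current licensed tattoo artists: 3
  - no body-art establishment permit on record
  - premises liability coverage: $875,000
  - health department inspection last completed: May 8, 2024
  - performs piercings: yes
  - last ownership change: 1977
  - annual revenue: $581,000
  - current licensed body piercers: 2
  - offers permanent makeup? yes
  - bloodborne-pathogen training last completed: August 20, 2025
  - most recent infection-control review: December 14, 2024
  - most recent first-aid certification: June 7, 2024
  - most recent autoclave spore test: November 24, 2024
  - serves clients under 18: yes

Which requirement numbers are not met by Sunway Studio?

1. licensed body piercers 2 ≥ 2 → met
2. first-aid certification 515 days ago vs limit 365 → not met
3. condition 'offers permanent makeup' holds; licensed tattoo artists 3 ≥ 2 → met
4. infection-control review 325 days ago vs limit 365 → met
5. condition 'serves clients under 18' holds; premises liability coverage $875,000 ≥ $875,000 → met
6. condition 'performs piercings' holds; bloodborne-pathogen training 76 days ago vs limit 120 → met
7. body-art establishment permit absent → not met
8. autoclave spore test 345 days ago vs limit 365 → met
9. health department inspection 545 days ago vs limit 540 → not met
Not met: 2, 7, 9

2, 7, 9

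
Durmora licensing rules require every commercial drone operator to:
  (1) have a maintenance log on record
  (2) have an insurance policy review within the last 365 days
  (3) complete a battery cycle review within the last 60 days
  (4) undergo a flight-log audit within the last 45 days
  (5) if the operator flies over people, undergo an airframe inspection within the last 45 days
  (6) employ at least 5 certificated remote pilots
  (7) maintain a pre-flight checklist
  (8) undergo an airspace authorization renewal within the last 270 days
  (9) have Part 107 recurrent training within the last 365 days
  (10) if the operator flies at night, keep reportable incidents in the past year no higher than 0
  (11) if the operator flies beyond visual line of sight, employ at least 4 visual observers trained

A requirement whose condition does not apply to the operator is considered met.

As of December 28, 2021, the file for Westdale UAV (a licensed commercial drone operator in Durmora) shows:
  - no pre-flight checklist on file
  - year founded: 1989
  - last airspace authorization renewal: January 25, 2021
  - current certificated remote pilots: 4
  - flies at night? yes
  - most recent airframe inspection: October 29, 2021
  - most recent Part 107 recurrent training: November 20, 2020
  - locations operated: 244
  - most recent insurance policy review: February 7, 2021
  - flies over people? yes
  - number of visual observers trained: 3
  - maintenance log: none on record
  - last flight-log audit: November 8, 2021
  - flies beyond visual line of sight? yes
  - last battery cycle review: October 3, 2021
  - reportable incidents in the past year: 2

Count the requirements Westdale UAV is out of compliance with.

1. maintenance log absent → not met
2. insurance policy review 324 days ago vs limit 365 → met
3. battery cycle review 86 days ago vs limit 60 → not met
4. flight-log audit 50 days ago vs limit 45 → not met
5. condition 'flies over people' holds; airframe inspection 60 days ago vs limit 45 → not met
6. certificated remote pilots 4 < 5 → not met
7. pre-flight checklist absent → not met
8. airspace authorization renewal 337 days ago vs limit 270 → not met
9. Part 107 recurrent training 403 days ago vs limit 365 → not met
10. condition 'flies at night' holds; reportable incidents in the past year 2 > 0 → not met
11. condition 'flies beyond visual line of sight' holds; visual observers trained 3 < 4 → not met
Not met: 10 of 11

10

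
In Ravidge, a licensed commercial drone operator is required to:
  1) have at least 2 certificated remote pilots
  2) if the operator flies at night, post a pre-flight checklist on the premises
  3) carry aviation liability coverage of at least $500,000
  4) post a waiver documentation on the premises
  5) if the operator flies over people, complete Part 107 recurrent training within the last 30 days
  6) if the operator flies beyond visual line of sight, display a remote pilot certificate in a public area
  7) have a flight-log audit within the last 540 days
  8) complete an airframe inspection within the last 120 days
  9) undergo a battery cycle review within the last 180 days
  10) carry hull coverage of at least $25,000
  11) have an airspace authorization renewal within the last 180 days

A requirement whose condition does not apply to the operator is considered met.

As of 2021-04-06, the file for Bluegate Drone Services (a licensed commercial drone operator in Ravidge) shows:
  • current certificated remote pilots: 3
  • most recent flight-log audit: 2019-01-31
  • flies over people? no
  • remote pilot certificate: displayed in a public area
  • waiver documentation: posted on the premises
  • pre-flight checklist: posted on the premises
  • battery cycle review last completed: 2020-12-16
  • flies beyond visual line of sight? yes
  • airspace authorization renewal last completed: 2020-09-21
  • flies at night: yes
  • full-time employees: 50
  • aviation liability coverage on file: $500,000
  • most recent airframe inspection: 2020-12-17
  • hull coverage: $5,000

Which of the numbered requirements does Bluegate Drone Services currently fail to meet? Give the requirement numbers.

7, 10, 11

1. certificated remote pilots 3 ≥ 2 → met
2. condition 'flies at night' holds; pre-flight checklist present → met
3. aviation liability coverage $500,000 ≥ $500,000 → met
4. waiver documentation present → met
5. condition 'flies over people' does not hold → requirement n/a → met
6. condition 'flies beyond visual line of sight' holds; remote pilot certificate present → met
7. flight-log audit 796 days ago vs limit 540 → not met
8. airframe inspection 110 days ago vs limit 120 → met
9. battery cycle review 111 days ago vs limit 180 → met
10. hull coverage $5,000 < $25,000 → not met
11. airspace authorization renewal 197 days ago vs limit 180 → not met
Not met: 7, 10, 11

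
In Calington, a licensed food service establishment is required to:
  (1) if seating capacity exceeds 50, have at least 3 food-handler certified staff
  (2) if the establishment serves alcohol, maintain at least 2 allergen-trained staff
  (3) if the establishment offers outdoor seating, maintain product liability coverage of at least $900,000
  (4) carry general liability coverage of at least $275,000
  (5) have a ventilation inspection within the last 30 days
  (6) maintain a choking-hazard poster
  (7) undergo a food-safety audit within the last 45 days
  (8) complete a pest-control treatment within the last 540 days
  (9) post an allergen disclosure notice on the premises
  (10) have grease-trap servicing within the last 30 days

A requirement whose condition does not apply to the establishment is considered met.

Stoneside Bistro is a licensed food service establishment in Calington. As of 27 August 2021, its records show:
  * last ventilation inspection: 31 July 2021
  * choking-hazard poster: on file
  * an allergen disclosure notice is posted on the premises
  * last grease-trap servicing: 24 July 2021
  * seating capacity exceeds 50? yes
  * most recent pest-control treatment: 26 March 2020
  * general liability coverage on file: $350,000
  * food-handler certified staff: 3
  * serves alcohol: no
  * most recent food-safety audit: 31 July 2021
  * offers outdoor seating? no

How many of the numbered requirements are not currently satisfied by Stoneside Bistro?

1

1. condition 'seating capacity exceeds 50' holds; food-handler certified staff 3 ≥ 3 → met
2. condition 'serves alcohol' does not hold → requirement n/a → met
3. condition 'offers outdoor seating' does not hold → requirement n/a → met
4. general liability coverage $350,000 ≥ $275,000 → met
5. ventilation inspection 27 days ago vs limit 30 → met
6. choking-hazard poster present → met
7. food-safety audit 27 days ago vs limit 45 → met
8. pest-control treatment 519 days ago vs limit 540 → met
9. allergen disclosure notice present → met
10. grease-trap servicing 34 days ago vs limit 30 → not met
Not met: 1 of 10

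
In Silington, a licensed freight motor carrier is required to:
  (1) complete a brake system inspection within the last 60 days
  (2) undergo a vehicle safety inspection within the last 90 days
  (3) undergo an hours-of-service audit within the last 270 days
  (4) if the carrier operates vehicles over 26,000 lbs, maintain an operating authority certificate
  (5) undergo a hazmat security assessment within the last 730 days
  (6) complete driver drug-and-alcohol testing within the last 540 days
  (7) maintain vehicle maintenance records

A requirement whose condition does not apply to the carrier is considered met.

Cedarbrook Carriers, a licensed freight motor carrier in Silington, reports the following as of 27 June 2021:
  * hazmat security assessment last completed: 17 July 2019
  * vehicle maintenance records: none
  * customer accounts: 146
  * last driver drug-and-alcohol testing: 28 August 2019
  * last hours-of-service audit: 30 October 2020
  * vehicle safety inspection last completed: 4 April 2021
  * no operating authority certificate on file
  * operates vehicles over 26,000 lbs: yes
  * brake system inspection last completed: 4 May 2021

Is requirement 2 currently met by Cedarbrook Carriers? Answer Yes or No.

2. vehicle safety inspection 84 days ago vs limit 90 → met

Yes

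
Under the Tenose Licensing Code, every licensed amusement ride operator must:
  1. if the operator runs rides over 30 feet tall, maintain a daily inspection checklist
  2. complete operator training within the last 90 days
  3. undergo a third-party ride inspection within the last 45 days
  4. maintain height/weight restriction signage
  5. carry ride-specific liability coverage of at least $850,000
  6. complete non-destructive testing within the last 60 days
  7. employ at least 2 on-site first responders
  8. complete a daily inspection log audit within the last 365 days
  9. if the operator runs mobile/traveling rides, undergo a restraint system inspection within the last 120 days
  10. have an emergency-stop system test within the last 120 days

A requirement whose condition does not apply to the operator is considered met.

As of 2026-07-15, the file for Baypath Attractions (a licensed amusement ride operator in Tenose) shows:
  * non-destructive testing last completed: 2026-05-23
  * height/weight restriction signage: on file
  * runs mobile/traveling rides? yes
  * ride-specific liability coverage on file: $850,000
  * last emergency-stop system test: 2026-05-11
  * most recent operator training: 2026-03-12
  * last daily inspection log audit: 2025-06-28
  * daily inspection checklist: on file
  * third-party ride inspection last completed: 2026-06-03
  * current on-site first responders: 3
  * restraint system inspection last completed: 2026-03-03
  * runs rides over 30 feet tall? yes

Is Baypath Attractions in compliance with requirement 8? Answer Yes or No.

No

8. daily inspection log audit 382 days ago vs limit 365 → not met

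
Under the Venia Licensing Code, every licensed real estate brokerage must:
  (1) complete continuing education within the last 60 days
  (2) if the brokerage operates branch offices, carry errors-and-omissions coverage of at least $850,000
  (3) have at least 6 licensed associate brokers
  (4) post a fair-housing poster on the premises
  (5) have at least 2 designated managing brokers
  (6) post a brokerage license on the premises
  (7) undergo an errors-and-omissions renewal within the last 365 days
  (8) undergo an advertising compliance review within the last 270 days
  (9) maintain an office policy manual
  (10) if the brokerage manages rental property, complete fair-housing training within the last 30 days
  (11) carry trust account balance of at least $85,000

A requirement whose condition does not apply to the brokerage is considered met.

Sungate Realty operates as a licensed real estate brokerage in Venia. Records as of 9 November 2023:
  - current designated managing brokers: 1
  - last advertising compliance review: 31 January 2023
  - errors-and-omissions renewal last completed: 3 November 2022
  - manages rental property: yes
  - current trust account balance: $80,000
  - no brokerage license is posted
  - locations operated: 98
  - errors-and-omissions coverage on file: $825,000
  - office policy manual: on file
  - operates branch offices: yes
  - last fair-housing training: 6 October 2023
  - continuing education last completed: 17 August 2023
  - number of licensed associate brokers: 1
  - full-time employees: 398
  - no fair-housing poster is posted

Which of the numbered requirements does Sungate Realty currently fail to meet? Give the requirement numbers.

1. continuing education 84 days ago vs limit 60 → not met
2. condition 'operates branch offices' holds; errors-and-omissions coverage $825,000 < $850,000 → not met
3. licensed associate brokers 1 < 6 → not met
4. fair-housing poster absent → not met
5. designated managing brokers 1 < 2 → not met
6. brokerage license absent → not met
7. errors-and-omissions renewal 371 days ago vs limit 365 → not met
8. advertising compliance review 282 days ago vs limit 270 → not met
9. office policy manual present → met
10. condition 'manages rental property' holds; fair-housing training 34 days ago vs limit 30 → not met
11. trust account balance $80,000 < $85,000 → not met
Not met: 1, 2, 3, 4, 5, 6, 7, 8, 10, 11

1, 2, 3, 4, 5, 6, 7, 8, 10, 11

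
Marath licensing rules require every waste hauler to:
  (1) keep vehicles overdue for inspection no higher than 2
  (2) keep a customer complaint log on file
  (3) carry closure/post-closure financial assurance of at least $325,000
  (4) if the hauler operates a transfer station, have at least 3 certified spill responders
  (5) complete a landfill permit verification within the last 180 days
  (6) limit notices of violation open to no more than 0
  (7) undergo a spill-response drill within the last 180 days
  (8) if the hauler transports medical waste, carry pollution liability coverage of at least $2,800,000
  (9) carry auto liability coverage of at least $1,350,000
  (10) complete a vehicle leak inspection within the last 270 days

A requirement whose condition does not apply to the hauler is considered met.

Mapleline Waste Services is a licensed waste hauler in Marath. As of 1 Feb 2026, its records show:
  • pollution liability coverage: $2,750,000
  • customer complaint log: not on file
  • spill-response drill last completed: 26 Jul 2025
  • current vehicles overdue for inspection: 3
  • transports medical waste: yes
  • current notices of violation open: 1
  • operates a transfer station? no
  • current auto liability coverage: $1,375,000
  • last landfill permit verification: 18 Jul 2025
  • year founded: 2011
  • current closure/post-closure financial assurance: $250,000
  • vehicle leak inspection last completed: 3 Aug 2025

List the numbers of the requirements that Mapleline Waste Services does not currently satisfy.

1. vehicles overdue for inspection 3 > 2 → not met
2. customer complaint log absent → not met
3. closure/post-closure financial assurance $250,000 < $325,000 → not met
4. condition 'operates a transfer station' does not hold → requirement n/a → met
5. landfill permit verification 198 days ago vs limit 180 → not met
6. notices of violation open 1 > 0 → not met
7. spill-response drill 190 days ago vs limit 180 → not met
8. condition 'transports medical waste' holds; pollution liability coverage $2,750,000 < $2,800,000 → not met
9. auto liability coverage $1,375,000 ≥ $1,350,000 → met
10. vehicle leak inspection 182 days ago vs limit 270 → met
Not met: 1, 2, 3, 5, 6, 7, 8

1, 2, 3, 5, 6, 7, 8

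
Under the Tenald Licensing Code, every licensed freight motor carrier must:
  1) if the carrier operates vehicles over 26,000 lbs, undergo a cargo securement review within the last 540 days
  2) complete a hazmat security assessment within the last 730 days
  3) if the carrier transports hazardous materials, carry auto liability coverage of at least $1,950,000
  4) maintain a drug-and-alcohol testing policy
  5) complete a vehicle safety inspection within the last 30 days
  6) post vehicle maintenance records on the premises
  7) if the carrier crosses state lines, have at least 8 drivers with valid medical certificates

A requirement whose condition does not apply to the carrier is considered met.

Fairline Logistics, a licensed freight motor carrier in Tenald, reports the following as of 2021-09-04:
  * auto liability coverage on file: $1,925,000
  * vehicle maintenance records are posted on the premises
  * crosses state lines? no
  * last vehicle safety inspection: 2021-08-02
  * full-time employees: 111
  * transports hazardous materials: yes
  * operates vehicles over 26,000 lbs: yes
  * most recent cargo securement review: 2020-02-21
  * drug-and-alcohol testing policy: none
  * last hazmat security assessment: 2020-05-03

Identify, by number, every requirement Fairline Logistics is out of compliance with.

1. condition 'operates vehicles over 26,000 lbs' holds; cargo securement review 561 days ago vs limit 540 → not met
2. hazmat security assessment 489 days ago vs limit 730 → met
3. condition 'transports hazardous materials' holds; auto liability coverage $1,925,000 < $1,950,000 → not met
4. drug-and-alcohol testing policy absent → not met
5. vehicle safety inspection 33 days ago vs limit 30 → not met
6. vehicle maintenance records present → met
7. condition 'crosses state lines' does not hold → requirement n/a → met
Not met: 1, 3, 4, 5

1, 3, 4, 5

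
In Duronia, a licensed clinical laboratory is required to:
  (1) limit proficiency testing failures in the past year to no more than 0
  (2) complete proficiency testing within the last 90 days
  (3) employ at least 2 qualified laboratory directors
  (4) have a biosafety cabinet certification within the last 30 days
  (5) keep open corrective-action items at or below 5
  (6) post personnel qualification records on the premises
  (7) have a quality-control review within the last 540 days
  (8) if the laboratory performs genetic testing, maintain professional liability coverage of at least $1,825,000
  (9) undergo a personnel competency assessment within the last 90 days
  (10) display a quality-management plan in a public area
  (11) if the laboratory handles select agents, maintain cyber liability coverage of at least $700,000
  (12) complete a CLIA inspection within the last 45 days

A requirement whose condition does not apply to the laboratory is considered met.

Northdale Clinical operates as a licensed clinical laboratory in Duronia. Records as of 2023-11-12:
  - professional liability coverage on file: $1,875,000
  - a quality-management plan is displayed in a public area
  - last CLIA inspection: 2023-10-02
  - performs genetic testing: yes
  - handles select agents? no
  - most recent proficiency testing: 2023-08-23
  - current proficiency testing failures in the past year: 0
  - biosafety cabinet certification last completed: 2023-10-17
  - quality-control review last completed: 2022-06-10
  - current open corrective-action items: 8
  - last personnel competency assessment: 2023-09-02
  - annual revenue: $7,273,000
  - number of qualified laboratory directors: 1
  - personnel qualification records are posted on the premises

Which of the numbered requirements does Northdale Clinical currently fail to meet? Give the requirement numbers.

3, 5

1. proficiency testing failures in the past year 0 ≤ 0 → met
2. proficiency testing 81 days ago vs limit 90 → met
3. qualified laboratory directors 1 < 2 → not met
4. biosafety cabinet certification 26 days ago vs limit 30 → met
5. open corrective-action items 8 > 5 → not met
6. personnel qualification records present → met
7. quality-control review 520 days ago vs limit 540 → met
8. condition 'performs genetic testing' holds; professional liability coverage $1,875,000 ≥ $1,825,000 → met
9. personnel competency assessment 71 days ago vs limit 90 → met
10. quality-management plan present → met
11. condition 'handles select agents' does not hold → requirement n/a → met
12. CLIA inspection 41 days ago vs limit 45 → met
Not met: 3, 5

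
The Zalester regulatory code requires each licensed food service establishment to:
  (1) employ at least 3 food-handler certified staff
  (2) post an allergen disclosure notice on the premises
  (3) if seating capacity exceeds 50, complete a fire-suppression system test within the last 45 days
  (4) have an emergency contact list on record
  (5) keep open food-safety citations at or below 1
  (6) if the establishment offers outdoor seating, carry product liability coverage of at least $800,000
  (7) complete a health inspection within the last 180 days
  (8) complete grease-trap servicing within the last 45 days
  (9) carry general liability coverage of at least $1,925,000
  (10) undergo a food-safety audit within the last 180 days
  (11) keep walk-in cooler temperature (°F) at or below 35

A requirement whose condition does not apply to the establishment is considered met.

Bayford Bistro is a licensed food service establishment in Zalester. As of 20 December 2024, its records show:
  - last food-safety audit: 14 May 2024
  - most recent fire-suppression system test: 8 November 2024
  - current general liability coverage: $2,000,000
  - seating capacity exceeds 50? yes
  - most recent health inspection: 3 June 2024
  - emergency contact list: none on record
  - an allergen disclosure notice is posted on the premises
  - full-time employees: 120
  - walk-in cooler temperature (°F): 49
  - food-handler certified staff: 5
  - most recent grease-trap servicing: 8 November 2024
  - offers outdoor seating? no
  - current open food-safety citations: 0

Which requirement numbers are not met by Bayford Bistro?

1. food-handler certified staff 5 ≥ 3 → met
2. allergen disclosure notice present → met
3. condition 'seating capacity exceeds 50' holds; fire-suppression system test 42 days ago vs limit 45 → met
4. emergency contact list absent → not met
5. open food-safety citations 0 ≤ 1 → met
6. condition 'offers outdoor seating' does not hold → requirement n/a → met
7. health inspection 200 days ago vs limit 180 → not met
8. grease-trap servicing 42 days ago vs limit 45 → met
9. general liability coverage $2,000,000 ≥ $1,925,000 → met
10. food-safety audit 220 days ago vs limit 180 → not met
11. walk-in cooler temperature (°F) 49 > 35 → not met
Not met: 4, 7, 10, 11

4, 7, 10, 11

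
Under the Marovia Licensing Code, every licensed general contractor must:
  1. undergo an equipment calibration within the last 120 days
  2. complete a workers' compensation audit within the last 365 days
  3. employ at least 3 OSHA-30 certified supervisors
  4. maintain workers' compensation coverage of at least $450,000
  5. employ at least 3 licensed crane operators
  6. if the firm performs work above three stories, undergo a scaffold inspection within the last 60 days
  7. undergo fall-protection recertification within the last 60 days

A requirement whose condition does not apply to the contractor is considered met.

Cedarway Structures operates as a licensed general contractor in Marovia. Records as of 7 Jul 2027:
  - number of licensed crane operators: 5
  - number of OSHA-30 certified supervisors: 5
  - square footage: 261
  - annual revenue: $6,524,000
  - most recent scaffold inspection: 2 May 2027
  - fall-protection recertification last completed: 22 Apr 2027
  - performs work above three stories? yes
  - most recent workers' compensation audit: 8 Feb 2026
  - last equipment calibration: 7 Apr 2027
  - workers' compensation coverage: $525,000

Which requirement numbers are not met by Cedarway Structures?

2, 6, 7

1. equipment calibration 91 days ago vs limit 120 → met
2. workers' compensation audit 514 days ago vs limit 365 → not met
3. OSHA-30 certified supervisors 5 ≥ 3 → met
4. workers' compensation coverage $525,000 ≥ $450,000 → met
5. licensed crane operators 5 ≥ 3 → met
6. condition 'performs work above three stories' holds; scaffold inspection 66 days ago vs limit 60 → not met
7. fall-protection recertification 76 days ago vs limit 60 → not met
Not met: 2, 6, 7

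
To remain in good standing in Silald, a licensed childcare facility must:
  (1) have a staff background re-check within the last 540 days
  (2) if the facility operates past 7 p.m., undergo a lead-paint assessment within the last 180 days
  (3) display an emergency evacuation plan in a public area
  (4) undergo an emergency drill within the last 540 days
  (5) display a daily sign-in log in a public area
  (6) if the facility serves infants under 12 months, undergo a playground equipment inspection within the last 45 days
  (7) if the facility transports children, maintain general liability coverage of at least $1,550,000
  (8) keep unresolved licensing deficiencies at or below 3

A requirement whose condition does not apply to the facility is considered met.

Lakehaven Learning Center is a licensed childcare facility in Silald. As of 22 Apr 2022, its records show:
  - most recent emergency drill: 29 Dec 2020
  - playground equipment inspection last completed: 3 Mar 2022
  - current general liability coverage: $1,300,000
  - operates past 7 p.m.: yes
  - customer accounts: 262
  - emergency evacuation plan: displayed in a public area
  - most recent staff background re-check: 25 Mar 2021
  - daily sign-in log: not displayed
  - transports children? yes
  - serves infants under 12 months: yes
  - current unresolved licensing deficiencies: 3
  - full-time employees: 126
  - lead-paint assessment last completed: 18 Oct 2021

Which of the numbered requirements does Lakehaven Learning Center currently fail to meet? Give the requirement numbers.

1. staff background re-check 393 days ago vs limit 540 → met
2. condition 'operates past 7 p.m.' holds; lead-paint assessment 186 days ago vs limit 180 → not met
3. emergency evacuation plan present → met
4. emergency drill 479 days ago vs limit 540 → met
5. daily sign-in log absent → not met
6. condition 'serves infants under 12 months' holds; playground equipment inspection 50 days ago vs limit 45 → not met
7. condition 'transports children' holds; general liability coverage $1,300,000 < $1,550,000 → not met
8. unresolved licensing deficiencies 3 ≤ 3 → met
Not met: 2, 5, 6, 7

2, 5, 6, 7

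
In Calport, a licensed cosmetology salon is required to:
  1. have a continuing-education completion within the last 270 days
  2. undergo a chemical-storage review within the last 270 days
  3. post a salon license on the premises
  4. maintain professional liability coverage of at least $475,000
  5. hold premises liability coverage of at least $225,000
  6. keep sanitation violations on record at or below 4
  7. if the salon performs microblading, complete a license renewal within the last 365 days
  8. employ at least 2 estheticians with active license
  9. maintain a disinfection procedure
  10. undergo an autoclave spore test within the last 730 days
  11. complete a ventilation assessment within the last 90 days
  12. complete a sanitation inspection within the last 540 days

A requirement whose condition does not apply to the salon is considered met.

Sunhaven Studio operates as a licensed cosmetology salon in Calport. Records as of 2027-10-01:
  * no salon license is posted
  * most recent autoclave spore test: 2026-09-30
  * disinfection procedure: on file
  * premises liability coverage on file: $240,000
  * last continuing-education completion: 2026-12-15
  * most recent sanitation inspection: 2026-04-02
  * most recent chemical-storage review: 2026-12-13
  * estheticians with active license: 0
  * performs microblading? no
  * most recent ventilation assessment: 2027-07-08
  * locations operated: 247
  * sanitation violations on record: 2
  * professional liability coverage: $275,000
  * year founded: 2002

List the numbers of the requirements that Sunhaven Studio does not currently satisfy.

1. continuing-education completion 290 days ago vs limit 270 → not met
2. chemical-storage review 292 days ago vs limit 270 → not met
3. salon license absent → not met
4. professional liability coverage $275,000 < $475,000 → not met
5. premises liability coverage $240,000 ≥ $225,000 → met
6. sanitation violations on record 2 ≤ 4 → met
7. condition 'performs microblading' does not hold → requirement n/a → met
8. estheticians with active license 0 < 2 → not met
9. disinfection procedure present → met
10. autoclave spore test 366 days ago vs limit 730 → met
11. ventilation assessment 85 days ago vs limit 90 → met
12. sanitation inspection 547 days ago vs limit 540 → not met
Not met: 1, 2, 3, 4, 8, 12

1, 2, 3, 4, 8, 12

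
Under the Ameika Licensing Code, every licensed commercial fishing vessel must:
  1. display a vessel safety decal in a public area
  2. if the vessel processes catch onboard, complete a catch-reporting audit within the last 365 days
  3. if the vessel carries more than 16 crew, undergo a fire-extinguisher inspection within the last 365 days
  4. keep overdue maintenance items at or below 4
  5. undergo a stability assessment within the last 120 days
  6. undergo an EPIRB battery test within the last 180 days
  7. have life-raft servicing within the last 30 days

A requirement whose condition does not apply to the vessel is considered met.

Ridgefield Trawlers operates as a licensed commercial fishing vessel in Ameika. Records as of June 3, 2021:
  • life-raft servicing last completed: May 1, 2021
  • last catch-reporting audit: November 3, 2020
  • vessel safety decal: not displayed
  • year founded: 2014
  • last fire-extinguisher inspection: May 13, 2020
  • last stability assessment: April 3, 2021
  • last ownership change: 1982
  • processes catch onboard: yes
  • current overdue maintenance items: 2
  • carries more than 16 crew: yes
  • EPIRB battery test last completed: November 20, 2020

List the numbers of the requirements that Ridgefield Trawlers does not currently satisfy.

1, 3, 6, 7

1. vessel safety decal absent → not met
2. condition 'processes catch onboard' holds; catch-reporting audit 212 days ago vs limit 365 → met
3. condition 'carries more than 16 crew' holds; fire-extinguisher inspection 386 days ago vs limit 365 → not met
4. overdue maintenance items 2 ≤ 4 → met
5. stability assessment 61 days ago vs limit 120 → met
6. EPIRB battery test 195 days ago vs limit 180 → not met
7. life-raft servicing 33 days ago vs limit 30 → not met
Not met: 1, 3, 6, 7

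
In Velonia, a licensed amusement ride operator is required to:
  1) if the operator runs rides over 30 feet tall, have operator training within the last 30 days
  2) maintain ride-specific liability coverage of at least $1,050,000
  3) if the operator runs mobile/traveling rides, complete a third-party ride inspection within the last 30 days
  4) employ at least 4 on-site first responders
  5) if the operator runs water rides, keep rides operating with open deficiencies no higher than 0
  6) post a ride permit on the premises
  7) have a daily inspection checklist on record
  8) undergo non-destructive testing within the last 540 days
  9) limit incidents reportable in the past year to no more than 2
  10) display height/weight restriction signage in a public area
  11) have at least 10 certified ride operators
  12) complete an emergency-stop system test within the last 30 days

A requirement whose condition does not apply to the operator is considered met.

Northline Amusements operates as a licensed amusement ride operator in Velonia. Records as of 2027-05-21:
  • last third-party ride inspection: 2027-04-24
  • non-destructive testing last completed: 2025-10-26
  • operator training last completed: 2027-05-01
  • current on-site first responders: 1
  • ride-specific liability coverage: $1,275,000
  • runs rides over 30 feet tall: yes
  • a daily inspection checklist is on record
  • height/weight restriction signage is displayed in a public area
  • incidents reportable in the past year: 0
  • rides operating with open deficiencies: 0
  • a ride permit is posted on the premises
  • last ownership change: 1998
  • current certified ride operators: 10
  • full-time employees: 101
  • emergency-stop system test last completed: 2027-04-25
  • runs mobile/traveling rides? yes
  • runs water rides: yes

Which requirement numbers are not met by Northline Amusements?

1. condition 'runs rides over 30 feet tall' holds; operator training 20 days ago vs limit 30 → met
2. ride-specific liability coverage $1,275,000 ≥ $1,050,000 → met
3. condition 'runs mobile/traveling rides' holds; third-party ride inspection 27 days ago vs limit 30 → met
4. on-site first responders 1 < 4 → not met
5. condition 'runs water rides' holds; rides operating with open deficiencies 0 ≤ 0 → met
6. ride permit present → met
7. daily inspection checklist present → met
8. non-destructive testing 572 days ago vs limit 540 → not met
9. incidents reportable in the past year 0 ≤ 2 → met
10. height/weight restriction signage present → met
11. certified ride operators 10 ≥ 10 → met
12. emergency-stop system test 26 days ago vs limit 30 → met
Not met: 4, 8

4, 8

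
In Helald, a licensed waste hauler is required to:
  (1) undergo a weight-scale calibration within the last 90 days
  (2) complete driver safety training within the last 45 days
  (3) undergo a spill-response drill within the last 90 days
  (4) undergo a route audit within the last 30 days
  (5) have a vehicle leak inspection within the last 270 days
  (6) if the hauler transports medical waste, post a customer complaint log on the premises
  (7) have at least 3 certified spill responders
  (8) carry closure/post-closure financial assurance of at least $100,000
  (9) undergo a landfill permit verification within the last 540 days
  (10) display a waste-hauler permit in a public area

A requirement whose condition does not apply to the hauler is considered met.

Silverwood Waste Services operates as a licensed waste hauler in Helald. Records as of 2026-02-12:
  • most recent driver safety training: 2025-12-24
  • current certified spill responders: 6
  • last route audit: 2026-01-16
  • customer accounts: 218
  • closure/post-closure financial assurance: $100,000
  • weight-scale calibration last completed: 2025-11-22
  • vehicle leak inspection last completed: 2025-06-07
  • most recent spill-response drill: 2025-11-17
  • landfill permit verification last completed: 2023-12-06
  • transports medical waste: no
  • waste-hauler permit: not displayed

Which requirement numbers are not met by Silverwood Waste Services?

1. weight-scale calibration 82 days ago vs limit 90 → met
2. driver safety training 50 days ago vs limit 45 → not met
3. spill-response drill 87 days ago vs limit 90 → met
4. route audit 27 days ago vs limit 30 → met
5. vehicle leak inspection 250 days ago vs limit 270 → met
6. condition 'transports medical waste' does not hold → requirement n/a → met
7. certified spill responders 6 ≥ 3 → met
8. closure/post-closure financial assurance $100,000 ≥ $100,000 → met
9. landfill permit verification 799 days ago vs limit 540 → not met
10. waste-hauler permit absent → not met
Not met: 2, 9, 10

2, 9, 10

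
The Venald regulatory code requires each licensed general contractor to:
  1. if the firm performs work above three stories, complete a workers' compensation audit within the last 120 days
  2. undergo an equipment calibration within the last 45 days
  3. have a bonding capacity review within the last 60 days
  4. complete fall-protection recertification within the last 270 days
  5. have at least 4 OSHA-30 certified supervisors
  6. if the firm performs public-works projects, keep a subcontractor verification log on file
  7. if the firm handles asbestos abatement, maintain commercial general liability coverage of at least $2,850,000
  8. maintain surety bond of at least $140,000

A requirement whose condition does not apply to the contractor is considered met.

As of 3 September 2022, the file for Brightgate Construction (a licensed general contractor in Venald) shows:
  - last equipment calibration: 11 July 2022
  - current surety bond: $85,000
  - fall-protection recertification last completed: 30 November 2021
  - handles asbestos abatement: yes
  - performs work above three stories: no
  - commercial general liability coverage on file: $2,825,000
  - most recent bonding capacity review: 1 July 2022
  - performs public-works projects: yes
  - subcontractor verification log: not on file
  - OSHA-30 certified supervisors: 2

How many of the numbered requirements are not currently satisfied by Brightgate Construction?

7

1. condition 'performs work above three stories' does not hold → requirement n/a → met
2. equipment calibration 54 days ago vs limit 45 → not met
3. bonding capacity review 64 days ago vs limit 60 → not met
4. fall-protection recertification 277 days ago vs limit 270 → not met
5. OSHA-30 certified supervisors 2 < 4 → not met
6. condition 'performs public-works projects' holds; subcontractor verification log absent → not met
7. condition 'handles asbestos abatement' holds; commercial general liability coverage $2,825,000 < $2,850,000 → not met
8. surety bond $85,000 < $140,000 → not met
Not met: 7 of 8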